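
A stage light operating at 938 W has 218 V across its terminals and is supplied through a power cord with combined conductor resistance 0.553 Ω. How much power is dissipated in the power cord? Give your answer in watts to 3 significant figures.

10.2 W

The power cord is a series resistance carrying the load current; its dissipation is I²R_line.
I = P / V = 938 / 218 = 4.303 A through the power cord.
P_line = I² R_line = (4.303)² × 0.553 = 10.24 W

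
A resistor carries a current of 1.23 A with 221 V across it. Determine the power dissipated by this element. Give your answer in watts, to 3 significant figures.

272 W

V and I are known directly — P = V I, no intermediate step needed.
P = 221 V × 1.230 A = 271.8 W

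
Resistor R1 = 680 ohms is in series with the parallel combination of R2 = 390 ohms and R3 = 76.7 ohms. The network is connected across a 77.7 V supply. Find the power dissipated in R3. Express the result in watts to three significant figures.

Collapse R2‖R3 to a single equivalent, reducing the network to two series elements.
R_p = (390×76.7)/(390+76.7) = 64.09 Ω
R_total = 680 + 64.09 = 744.1 Ω
I = V / R_total = 77.7 / 744.1 = 0.1044 A
Voltage across the parallel pair: V_p = I × R_p = 0.1044 × 64.09 = 6.693 V
With V_p across R3, its power is V_p²/R3.
P_R3 = (6.693)² / 76.7 = 0.5840 W

0.584 W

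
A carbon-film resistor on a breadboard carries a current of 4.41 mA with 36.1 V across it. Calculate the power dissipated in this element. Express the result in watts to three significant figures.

V and I are known directly — P = V I, no intermediate step needed.
P = 36.1 V × 0.004410 A = 0.1592 W

0.159 W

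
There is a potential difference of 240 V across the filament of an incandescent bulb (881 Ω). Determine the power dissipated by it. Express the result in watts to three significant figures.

65.4 W

We know the drop across the element and its resistance — P = V²/R, one step.
P = (240 V)² / 881 Ω = 65.38 W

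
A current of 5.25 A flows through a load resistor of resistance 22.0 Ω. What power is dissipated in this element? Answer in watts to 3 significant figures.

606 W

Current and resistance are given, so P = I²R is the direct form.
P = (5.250 A)² × 22.0 Ω = 606.4 W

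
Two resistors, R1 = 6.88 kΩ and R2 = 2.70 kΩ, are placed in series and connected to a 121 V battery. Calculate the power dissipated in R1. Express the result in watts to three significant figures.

Since the resistors are in series they all carry the loop current I = V/R_total; the power in any one is I²R.
R_total = (6.88 + 2.70) kΩ = 9580 Ω
I = V / R_total = 121 / 9580 = 0.01263 A
P_R1 = I² × R1 = (0.01263)² × 6880 = 1.098 W

1.10 W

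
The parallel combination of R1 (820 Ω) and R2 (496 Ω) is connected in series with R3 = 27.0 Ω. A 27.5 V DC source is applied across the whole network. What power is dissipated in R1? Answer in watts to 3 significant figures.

0.780 W

Collapse the R1‖R2 pair into one equivalent R_p; then R_p and R3 form a series string.
R_p = (820×496)/(820+496) = 309.1 Ω
R_total = R_p + 27.0 = 309.1 + 27.0 = 336.1 Ω
I = V / R_total = 27.5 / 336.1 = 0.08183 A
Voltage across the parallel pair: V_p = I × R_p = 0.08183 × 309.1 = 25.29 V
R1 sits across V_p; its power is V_p²/R.
P_R1 = (25.29)² / 820 = 0.7800 W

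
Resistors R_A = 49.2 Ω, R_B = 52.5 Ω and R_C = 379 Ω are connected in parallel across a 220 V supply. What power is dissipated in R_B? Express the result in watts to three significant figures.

Parallel branches share the same voltage; P = V²/R gives the branch power in one step.
P_R_B = V² / R_B = (220)² / 52.5 Ω = 921.9 W

922 W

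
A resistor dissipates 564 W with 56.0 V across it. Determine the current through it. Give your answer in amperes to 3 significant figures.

From P = V I = I²R = V²/R, with the two given quantities we get I = P / V.
I = 564 / 56.0 = 10.07 A

10.1 A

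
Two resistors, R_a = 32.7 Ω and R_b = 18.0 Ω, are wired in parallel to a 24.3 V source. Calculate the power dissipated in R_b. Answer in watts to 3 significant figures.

32.8 W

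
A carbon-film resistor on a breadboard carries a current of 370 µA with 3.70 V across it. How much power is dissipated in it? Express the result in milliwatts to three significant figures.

1.37 mW

Since both terminal voltage and current are stated, P = V I gives the power in one step.
P = 3.70 V × 0.0003700 A = 0.001369 W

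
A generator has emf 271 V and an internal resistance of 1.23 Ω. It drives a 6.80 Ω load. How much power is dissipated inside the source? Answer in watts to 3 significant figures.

1400 W

The internal resistance carries the same current as the load; P_int = I²r.
I = ε / (r + R) = 271 / (1.23 + 6.80) = 33.75 A
P_int = I² r = (33.75)² × 1.23 = 1401 W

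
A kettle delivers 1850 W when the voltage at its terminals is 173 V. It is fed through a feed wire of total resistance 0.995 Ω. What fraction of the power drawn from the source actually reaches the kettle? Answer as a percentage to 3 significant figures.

94.2 %

I = P / V = 1850 / 173 = 10.69 A through the feed wire.
P_line = I² R_line = (10.69)² × 0.995 = 113.8 W
P_source = P_load + P_line = 1850 + 113.8 = 1964 W
η = P_load / P_source = 1850 / 1964 = 0.9421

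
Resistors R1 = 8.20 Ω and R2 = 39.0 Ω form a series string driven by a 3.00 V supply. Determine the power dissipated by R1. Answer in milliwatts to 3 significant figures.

The current is common to all series resistors; compute it, then apply P = I²R for the target.
R_total = 8.20 + 39.0 = 47.20 Ω
I = V / R_total = 3.00 / 47.20 = 0.06356 A
P_R1 = I² × R1 = (0.06356)² × 8.20 = 0.03313 W

33.1 mW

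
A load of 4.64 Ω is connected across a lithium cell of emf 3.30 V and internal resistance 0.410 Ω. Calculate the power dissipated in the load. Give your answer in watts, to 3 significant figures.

Load and internal resistance form a series loop — compute the loop current, then the load power via I²R.
I = ε / (r + R) = 3.30 / (0.410 + 4.64) = 0.6535 A
P_load = I² R = (0.6535)² × 4.64 = 1.981 W

1.98 W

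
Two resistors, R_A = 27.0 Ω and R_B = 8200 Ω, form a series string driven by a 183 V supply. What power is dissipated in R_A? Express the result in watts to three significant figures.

Every series element carries the same I. Get I from the total resistance, then P = I² × R_A.
R_total = 27.0 + 8200 = 8227 Ω
I = V / R_total = 183 / 8227 = 0.02224 A
P_R_A = I² × R_A = (0.02224)² × 27.0 = 0.01336 W

0.0134 W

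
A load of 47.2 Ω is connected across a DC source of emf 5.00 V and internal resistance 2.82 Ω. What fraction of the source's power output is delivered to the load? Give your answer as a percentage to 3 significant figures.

94.4 %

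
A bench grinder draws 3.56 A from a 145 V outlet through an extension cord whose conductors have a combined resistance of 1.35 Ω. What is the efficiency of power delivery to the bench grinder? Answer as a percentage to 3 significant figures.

The extension cord carries the full 3.56 A.
P_line = I² R_line = (3.560)² × 1.35 = 17.11 W
P_source = V I = 145 × 3.560 = 516.2 W; P_load = 499.1 W
η = P_load / P_source = 499.1 / 516.2 = 0.9669

96.7 %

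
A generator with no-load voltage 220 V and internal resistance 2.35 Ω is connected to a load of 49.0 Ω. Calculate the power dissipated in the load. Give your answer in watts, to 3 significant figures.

899 W

The internal resistance and the load are in series, so the same I flows through both; get I from ε/(r+R), then I²R for the load.
I = ε / (r + R) = 220 / (2.35 + 49.0) = 4.284 A
P_load = I² R = (4.284)² × 49.0 = 899.4 W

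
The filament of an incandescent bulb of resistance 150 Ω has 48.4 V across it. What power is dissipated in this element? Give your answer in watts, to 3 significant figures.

With V across and R both known, P = V²/R gives the dissipation directly.
P = (48.4 V)² / 150 Ω = 15.62 W

15.6 W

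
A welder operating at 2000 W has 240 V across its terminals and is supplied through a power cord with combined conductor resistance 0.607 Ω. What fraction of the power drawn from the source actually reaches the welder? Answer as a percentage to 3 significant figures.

97.9 %

I = P / V = 2000 / 240 = 8.333 A through the power cord.
P_line = I² R_line = (8.333)² × 0.607 = 42.15 W
P_source = P_load + P_line = 2000 + 42.15 = 2042 W
η = P_load / P_source = 2000 / 2042 = 0.9794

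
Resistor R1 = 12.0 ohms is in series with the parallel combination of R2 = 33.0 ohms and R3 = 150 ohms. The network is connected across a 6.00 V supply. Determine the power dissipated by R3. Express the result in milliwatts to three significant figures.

First combine the parallel branches into one equivalent R_p, then R1 + R_p is a series pair.
R_p = (33.0×150)/(33.0+150) = 27.05 Ω
R_total = 12.0 + 27.05 = 39.05 Ω
I = V / R_total = 6.00 / 39.05 = 0.1537 A
Voltage across the parallel pair: V_p = I × R_p = 0.1537 × 27.05 = 4.156 V
R3 is across V_p, so use P = V²/R for that branch.
P_R3 = (4.156)² / 150 = 0.1152 W

115 mW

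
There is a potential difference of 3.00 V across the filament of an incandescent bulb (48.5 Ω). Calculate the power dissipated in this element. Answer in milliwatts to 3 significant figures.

186 mW

We know the drop across the element and its resistance — P = V²/R, one step.
P = (3.00 V)² / 48.5 Ω = 0.1856 W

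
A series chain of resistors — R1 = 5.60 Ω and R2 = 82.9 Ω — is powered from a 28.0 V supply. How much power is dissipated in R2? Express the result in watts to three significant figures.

In a series string the same current flows through every resistor — find that current, then P = I²R for the one we want.
R_total = 5.60 + 82.9 = 88.50 Ω
I = V / R_total = 28.0 / 88.50 = 0.3164 A
P_R2 = I² × R2 = (0.3164)² × 82.9 = 8.298 W

8.30 W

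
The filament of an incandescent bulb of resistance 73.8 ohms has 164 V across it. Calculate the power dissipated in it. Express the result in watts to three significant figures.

We know the drop across the element and its resistance — P = V²/R, one step.
P = (164 V)² / 73.8 Ω = 364.4 W

364 W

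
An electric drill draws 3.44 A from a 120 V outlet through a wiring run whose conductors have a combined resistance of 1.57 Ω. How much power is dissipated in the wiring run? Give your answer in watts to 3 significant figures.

The wiring run and load are in series, so the same current flows in both; the loss is I²R_line.
The wiring run carries the full 3.44 A.
P_line = I² R_line = (3.440)² × 1.57 = 18.58 W

18.6 W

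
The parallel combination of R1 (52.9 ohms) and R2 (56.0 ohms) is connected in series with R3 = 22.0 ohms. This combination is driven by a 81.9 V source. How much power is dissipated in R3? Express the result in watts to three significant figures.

Collapse the R1‖R2 pair into one equivalent R_p; then R_p and R3 form a series string.
R_p = (52.9×56.0)/(52.9+56.0) = 27.20 Ω
R_total = R_p + 22.0 = 27.20 + 22.0 = 49.20 Ω
I = V / R_total = 81.9 / 49.20 = 1.665 A
R3 carries the full series current, so P = I²R.
P_R3 = (1.665)² × 22.0 = 60.95 W

61.0 W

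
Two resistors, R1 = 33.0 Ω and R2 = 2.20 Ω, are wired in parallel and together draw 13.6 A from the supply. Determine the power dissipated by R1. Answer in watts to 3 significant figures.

The branches share the same voltage, but only the total current is given — find V from the equivalent resistance first.
1/R_eq = 1/33.0 + 1/2.20 ⇒ R_eq = 2.062 Ω
V = I_total × R_eq = 13.60 × 2.062 = 28.05 V
P_R1 = V² / R1 = (28.05)² / 33.0 = 23.84 W

23.8 W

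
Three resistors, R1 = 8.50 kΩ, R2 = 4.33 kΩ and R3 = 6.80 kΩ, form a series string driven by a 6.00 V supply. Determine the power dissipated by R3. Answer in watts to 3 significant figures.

The current is common to all series resistors; compute it, then apply P = I²R for the target.
R_total = (8.50 + 4.33 + 6.80) kΩ = 19630 Ω
I = V / R_total = 6.00 / 19630 = 0.0003057 A
P_R3 = I² × R3 = (0.0003057)² × 6800 = 0.0006353 W

0.000635 W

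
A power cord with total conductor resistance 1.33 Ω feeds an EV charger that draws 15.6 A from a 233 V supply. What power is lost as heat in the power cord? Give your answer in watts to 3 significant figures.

Line loss is just I²R for the cable — we know both I and R_line directly.
The power cord carries the full 15.6 A.
P_line = I² R_line = (15.60)² × 1.33 = 323.7 W

324 W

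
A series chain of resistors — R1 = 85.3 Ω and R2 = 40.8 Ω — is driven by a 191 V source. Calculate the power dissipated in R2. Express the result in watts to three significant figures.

93.6 W

Every series element carries the same I. Get I from the total resistance, then P = I² × R2.
R_total = 85.3 + 40.8 = 126.1 Ω
I = V / R_total = 191 / 126.1 = 1.515 A
P_R2 = I² × R2 = (1.515)² × 40.8 = 93.60 W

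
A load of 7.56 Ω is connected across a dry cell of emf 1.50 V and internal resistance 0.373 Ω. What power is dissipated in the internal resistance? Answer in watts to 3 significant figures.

The source's internal resistance is just another series element carrying I; its dissipation is I²r.
I = ε / (r + R) = 1.50 / (0.373 + 7.56) = 0.1891 A
P_int = I² r = (0.1891)² × 0.373 = 0.01334 W

0.0133 W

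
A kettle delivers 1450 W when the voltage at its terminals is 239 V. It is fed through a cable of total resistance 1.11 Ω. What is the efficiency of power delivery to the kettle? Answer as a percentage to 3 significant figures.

I = P / V = 1450 / 239 = 6.067 A through the cable.
P_line = I² R_line = (6.067)² × 1.11 = 40.86 W
P_source = P_load + P_line = 1450 + 40.86 = 1491 W
η = P_load / P_source = 1450 / 1491 = 0.9726

97.3 %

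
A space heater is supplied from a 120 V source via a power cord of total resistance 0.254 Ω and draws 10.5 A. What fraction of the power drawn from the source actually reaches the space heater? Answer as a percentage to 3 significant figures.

The power cord carries the full 10.5 A.
P_line = I² R_line = (10.50)² × 0.254 = 28.00 W
P_source = V I = 120 × 10.50 = 1260 W; P_load = 1232 W
η = P_load / P_source = 1232 / 1260 = 0.9778

97.8 %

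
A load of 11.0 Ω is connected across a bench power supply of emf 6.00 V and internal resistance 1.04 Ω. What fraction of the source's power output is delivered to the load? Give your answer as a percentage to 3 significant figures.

η = P_load/(P_load+P_int) = I²R/(I²R+I²r) = R/(R+r) — the I² cancels for series elements.
η = R / (R + r) = 11.0 / (11.0 + 1.04) = 0.9136

91.4 %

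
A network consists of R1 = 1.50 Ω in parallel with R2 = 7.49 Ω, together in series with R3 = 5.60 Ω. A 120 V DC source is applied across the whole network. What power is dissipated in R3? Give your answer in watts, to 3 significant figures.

1720 W

Reduce the parallel combination to a single R_p; the circuit then becomes R_p in series with the remaining resistor.
R_p = (1.50×7.49)/(1.50+7.49) = 1.250 Ω
R_total = R_p + 5.60 = 1.250 + 5.60 = 6.850 Ω
I = V / R_total = 120 / 6.850 = 17.52 A
R3 carries the full series current, so P = I²R.
P_R3 = (17.52)² × 5.60 = 1719 W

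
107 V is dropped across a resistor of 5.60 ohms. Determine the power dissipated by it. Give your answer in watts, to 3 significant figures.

V and R are stated; P = V²/R avoids computing the current.
P = (107 V)² / 5.60 Ω = 2044 W

2040 W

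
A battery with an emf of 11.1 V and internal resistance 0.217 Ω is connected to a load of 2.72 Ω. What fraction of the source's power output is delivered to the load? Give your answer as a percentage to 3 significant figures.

92.6 %

η = P_load/(P_load+P_int) = I²R/(I²R+I²r) = R/(R+r) — the I² cancels for series elements.
η = R / (R + r) = 2.72 / (2.72 + 0.217) = 0.9261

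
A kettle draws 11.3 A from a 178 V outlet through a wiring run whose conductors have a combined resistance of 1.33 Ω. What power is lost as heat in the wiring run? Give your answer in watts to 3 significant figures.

170 W

Only the current and the line resistance are needed for the I²R loss.
The wiring run carries the full 11.3 A.
P_line = I² R_line = (11.30)² × 1.33 = 169.8 W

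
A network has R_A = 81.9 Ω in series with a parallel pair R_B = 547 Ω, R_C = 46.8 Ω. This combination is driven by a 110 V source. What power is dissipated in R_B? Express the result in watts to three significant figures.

2.63 W

Replace R_B and R_C with their parallel equivalent so the circuit becomes R_A in series with R_p.
R_p = (547×46.8)/(547+46.8) = 43.11 Ω
R_total = 81.9 + 43.11 = 125.0 Ω
I = V / R_total = 110 / 125.0 = 0.8799 A
Voltage across the parallel pair: V_p = I × R_p = 0.8799 × 43.11 = 37.93 V
R_B is across V_p, so use P = V²/R for that branch.
P_R_B = (37.93)² / 547 = 2.631 W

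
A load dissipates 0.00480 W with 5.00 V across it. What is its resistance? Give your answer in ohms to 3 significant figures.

5210 Ω

Inverting the appropriate power form: R = V² / P.
R = (5.00)² / 0.00480 = 5208 Ω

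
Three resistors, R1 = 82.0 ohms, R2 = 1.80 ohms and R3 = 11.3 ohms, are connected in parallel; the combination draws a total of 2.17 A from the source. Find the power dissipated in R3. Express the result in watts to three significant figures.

Only the total current is stated, so first find the parallel equivalent to get the voltage across the combination.
1/R_eq = 1/82.0 + 1/1.80 + 1/11.3 ⇒ R_eq = 1.524 Ω
V = I_total × R_eq = 2.170 × 1.524 = 3.307 V
P_R3 = V² / R3 = (3.307)² / 11.3 = 0.9676 W

0.968 W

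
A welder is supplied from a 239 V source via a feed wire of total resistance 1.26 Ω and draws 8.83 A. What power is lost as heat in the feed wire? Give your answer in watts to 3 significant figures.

The feed wire is a series resistance carrying the load current; its dissipation is I²R_line.
The feed wire carries the full 8.83 A.
P_line = I² R_line = (8.830)² × 1.26 = 98.24 W

98.2 W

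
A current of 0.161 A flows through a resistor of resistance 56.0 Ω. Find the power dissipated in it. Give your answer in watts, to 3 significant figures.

Knowing I and R, the power is just I²R — no need to find V first.
P = (0.1610 A)² × 56.0 Ω = 1.452 W

1.45 W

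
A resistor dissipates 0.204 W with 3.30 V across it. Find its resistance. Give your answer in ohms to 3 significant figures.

53.4 Ω

Inverting the appropriate power form: R = V² / P.
R = (3.30)² / 0.204 = 53.38 Ω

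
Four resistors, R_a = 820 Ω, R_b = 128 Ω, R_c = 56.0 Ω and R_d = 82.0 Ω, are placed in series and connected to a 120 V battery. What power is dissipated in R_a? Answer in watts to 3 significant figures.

Series elements share the same current, so find I first, then use P = I²R.
R_total = 820 + 128 + 56.0 + 82.0 = 1086 Ω
I = V / R_total = 120 / 1086 = 0.1105 A
P_R_a = I² × R_a = (0.1105)² × 820 = 10.01 W

10.0 W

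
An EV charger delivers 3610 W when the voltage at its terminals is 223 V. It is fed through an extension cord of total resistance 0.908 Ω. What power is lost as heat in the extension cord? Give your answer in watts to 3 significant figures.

The extension cord and load are in series, so the same current flows in both; the loss is I²R_line.
I = P / V = 3610 / 223 = 16.19 A through the extension cord.
P_line = I² R_line = (16.19)² × 0.908 = 238.0 W

238 W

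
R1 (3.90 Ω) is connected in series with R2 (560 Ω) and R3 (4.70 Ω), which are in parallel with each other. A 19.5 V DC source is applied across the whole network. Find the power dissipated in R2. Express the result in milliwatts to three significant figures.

First combine the parallel branches into one equivalent R_p, then R1 + R_p is a series pair.
R_p = (560×4.70)/(560+4.70) = 4.661 Ω
R_total = 3.90 + 4.661 = 8.561 Ω
I = V / R_total = 19.5 / 8.561 = 2.278 A
Voltage across the parallel pair: V_p = I × R_p = 2.278 × 4.661 = 10.62 V
R2 is across V_p, so use P = V²/R for that branch.
P_R2 = (10.62)² / 560 = 0.2013 W

201 mW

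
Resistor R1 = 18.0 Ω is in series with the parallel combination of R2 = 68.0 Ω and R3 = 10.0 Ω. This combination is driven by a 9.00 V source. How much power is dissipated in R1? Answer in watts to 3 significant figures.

Collapse R2‖R3 to a single equivalent, reducing the network to two series elements.
R_p = (68.0×10.0)/(68.0+10.0) = 8.718 Ω
R_total = 18.0 + 8.718 = 26.72 Ω
I = V / R_total = 9.00 / 26.72 = 0.3369 A
R1 is in the main series path, so its power is I²R1.
P_R1 = (0.3369)² × 18.0 = 2.042 W

2.04 W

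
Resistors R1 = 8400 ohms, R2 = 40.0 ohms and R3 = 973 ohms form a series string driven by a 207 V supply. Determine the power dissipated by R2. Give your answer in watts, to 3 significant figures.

Every series element carries the same I. Get I from the total resistance, then P = I² × R2.
R_total = 8400 + 40.0 + 973 = 9413 Ω
I = V / R_total = 207 / 9413 = 0.02199 A
P_R2 = I² × R2 = (0.02199)² × 40.0 = 0.01934 W

0.0193 W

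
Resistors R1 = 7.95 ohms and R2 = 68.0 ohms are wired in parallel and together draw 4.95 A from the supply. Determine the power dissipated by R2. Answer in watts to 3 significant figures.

18.3 W

Parallel branches share V, not I — compute V via R_eq, then use V²/R for the target branch.
1/R_eq = 1/7.95 + 1/68.0 ⇒ R_eq = 7.118 Ω
V = I_total × R_eq = 4.950 × 7.118 = 35.23 V
P_R2 = V² / R2 = (35.23)² / 68.0 = 18.26 W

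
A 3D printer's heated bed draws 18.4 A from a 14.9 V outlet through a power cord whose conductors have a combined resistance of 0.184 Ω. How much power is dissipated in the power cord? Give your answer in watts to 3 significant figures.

The power cord and load are in series, so the same current flows in both; the loss is I²R_line.
The power cord carries the full 18.4 A.
P_line = I² R_line = (18.40)² × 0.184 = 62.30 W

62.3 W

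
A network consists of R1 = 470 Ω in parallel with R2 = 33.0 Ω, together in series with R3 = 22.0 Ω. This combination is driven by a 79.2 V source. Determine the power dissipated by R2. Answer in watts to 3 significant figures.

64.7 W

Combine R1 and R2 into their parallel equivalent first, reducing the network to two series resistors.
R_p = (470×33.0)/(470+33.0) = 30.83 Ω
R_total = R_p + 22.0 = 30.83 + 22.0 = 52.83 Ω
I = V / R_total = 79.2 / 52.83 = 1.499 A
Voltage across the parallel pair: V_p = I × R_p = 1.499 × 30.83 = 46.22 V
R2 sits across V_p; its power is V_p²/R.
P_R2 = (46.22)² / 33.0 = 64.74 W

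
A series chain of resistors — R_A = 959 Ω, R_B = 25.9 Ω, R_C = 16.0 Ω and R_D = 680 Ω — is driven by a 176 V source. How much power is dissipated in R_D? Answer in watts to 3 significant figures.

The current is common to all series resistors; compute it, then apply P = I²R for the target.
R_total = 959 + 25.9 + 16.0 + 680 = 1681 Ω
I = V / R_total = 176 / 1681 = 0.1047 A
P_R_D = I² × R_D = (0.1047)² × 680 = 7.455 W

7.46 W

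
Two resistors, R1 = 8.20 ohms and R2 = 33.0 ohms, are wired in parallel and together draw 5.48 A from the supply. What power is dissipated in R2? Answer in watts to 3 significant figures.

39.3 W

The branches share the same voltage, but only the total current is given — find V from the equivalent resistance first.
1/R_eq = 1/8.20 + 1/33.0 ⇒ R_eq = 6.568 Ω
V = I_total × R_eq = 5.480 × 6.568 = 35.99 V
P_R2 = V² / R2 = (35.99)² / 33.0 = 39.26 W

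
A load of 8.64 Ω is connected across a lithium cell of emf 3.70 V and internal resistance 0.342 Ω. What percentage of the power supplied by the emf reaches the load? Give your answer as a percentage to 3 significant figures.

Both r and R carry the same current, so the power split is just the resistance split: η = R/(R+r).
η = R / (R + r) = 8.64 / (8.64 + 0.342) = 0.9619

96.2 %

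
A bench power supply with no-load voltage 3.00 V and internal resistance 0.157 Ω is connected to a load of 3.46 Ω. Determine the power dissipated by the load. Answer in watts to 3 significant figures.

Load and internal resistance form a series loop — compute the loop current, then the load power via I²R.
I = ε / (r + R) = 3.00 / (0.157 + 3.46) = 0.8294 A
P_load = I² R = (0.8294)² × 3.46 = 2.380 W

2.38 W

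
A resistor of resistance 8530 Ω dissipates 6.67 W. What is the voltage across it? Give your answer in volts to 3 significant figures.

239 V

Inverting the appropriate power form: V = √(P R).
V = √(6.67 × 8530) = 238.5 V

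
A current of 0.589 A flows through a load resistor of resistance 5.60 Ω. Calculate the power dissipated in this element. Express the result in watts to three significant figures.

Current and resistance are given, so P = I²R is the direct form.
P = (0.5890 A)² × 5.60 Ω = 1.943 W

1.94 W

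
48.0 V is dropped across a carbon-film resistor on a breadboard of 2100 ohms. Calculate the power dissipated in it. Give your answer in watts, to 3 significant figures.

1.10 W

V and R are stated; P = V²/R avoids computing the current.
P = (48.0 V)² / 2100 Ω = 1.097 W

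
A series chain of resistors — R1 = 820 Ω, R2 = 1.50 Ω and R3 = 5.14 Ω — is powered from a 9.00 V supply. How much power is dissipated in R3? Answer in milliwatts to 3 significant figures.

In a series string the same current flows through every resistor — find that current, then P = I²R for the one we want.
R_total = 820 + 1.50 + 5.14 = 826.6 Ω
I = V / R_total = 9.00 / 826.6 = 0.01089 A
P_R3 = I² × R3 = (0.01089)² × 5.14 = 0.0006093 W

0.609 mW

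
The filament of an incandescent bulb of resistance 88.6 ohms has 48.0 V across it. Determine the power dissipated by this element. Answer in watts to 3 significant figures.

V and R are stated; P = V²/R avoids computing the current.
P = (48.0 V)² / 88.6 Ω = 26.00 W

26.0 W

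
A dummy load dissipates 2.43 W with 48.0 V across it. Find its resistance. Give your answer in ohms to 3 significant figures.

948 Ω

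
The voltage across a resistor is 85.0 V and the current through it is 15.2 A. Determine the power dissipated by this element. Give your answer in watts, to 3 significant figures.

1290 W

Both the voltage across and the current through the element are known, so P = V I applies directly.
P = 85.0 V × 15.20 A = 1292 W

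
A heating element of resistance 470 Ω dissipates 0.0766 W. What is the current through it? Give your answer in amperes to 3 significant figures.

0.0128 A

The two known quantities fix the third via I = √(P / R).
I = √(0.0766 / 470) = 0.01277 A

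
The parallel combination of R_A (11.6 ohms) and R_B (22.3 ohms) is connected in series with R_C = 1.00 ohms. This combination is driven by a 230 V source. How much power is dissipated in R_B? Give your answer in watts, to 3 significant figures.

1850 W

Combine R_A and R_B into their parallel equivalent first, reducing the network to two series resistors.
R_p = (11.6×22.3)/(11.6+22.3) = 7.631 Ω
R_total = R_p + 1.00 = 7.631 + 1.00 = 8.631 Ω
I = V / R_total = 230 / 8.631 = 26.65 A
Voltage across the parallel pair: V_p = I × R_p = 26.65 × 7.631 = 203.4 V
Use P = V²/R for R_B with V = V_p.
P_R_B = (203.4)² / 22.3 = 1854 W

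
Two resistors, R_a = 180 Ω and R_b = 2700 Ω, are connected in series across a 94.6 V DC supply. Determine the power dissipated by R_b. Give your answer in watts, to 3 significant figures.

2.91 W

Every series element carries the same I. Get I from the total resistance, then P = I² × R_b.
R_total = 180 + 2700 = 2880 Ω
I = V / R_total = 94.6 / 2880 = 0.03285 A
P_R_b = I² × R_b = (0.03285)² × 2700 = 2.913 W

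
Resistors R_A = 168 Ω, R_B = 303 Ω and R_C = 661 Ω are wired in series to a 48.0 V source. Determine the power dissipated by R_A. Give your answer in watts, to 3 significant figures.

Since the resistors are in series they all carry the loop current I = V/R_total; the power in any one is I²R.
R_total = 168 + 303 + 661 = 1132 Ω
I = V / R_total = 48.0 / 1132 = 0.04240 A
P_R_A = I² × R_A = (0.04240)² × 168 = 0.3021 W

0.302 W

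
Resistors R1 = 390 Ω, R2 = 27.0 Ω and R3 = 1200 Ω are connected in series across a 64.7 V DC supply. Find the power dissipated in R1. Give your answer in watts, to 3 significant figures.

0.624 W

Since the resistors are in series they all carry the loop current I = V/R_total; the power in any one is I²R.
R_total = 390 + 27.0 + 1200 = 1617 Ω
I = V / R_total = 64.7 / 1617 = 0.04001 A
P_R1 = I² × R1 = (0.04001)² × 390 = 0.6244 W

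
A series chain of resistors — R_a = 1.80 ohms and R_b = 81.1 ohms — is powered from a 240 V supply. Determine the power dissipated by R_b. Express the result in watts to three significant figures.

680 W

The current is common to all series resistors; compute it, then apply P = I²R for the target.
R_total = 1.80 + 81.1 = 82.90 Ω
I = V / R_total = 240 / 82.90 = 2.895 A
P_R_b = I² × R_b = (2.895)² × 81.1 = 679.7 W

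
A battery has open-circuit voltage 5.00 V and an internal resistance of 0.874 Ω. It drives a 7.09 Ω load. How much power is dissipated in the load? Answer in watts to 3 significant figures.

Load and internal resistance form a series loop — compute the loop current, then the load power via I²R.
I = ε / (r + R) = 5.00 / (0.874 + 7.09) = 0.6278 A
P_load = I² R = (0.6278)² × 7.09 = 2.795 W

2.79 W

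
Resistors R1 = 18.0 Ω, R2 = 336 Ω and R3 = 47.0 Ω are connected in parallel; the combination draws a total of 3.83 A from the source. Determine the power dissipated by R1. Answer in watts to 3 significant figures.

128 W

The branches share the same voltage, but only the total current is given — find V from the equivalent resistance first.
1/R_eq = 1/18.0 + 1/336 + 1/47.0 ⇒ R_eq = 12.53 Ω
V = I_total × R_eq = 3.830 × 12.53 = 47.99 V
P_R1 = V² / R1 = (47.99)² / 18.0 = 127.9 W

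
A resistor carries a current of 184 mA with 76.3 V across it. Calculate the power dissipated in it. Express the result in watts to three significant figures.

14.0 W

With V and I both given, power follows immediately from P = V I.
P = 76.3 V × 0.1840 A = 14.04 W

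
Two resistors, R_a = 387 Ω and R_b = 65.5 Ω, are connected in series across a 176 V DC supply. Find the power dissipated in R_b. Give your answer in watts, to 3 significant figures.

The current is common to all series resistors; compute it, then apply P = I²R for the target.
R_total = 387 + 65.5 = 452.5 Ω
I = V / R_total = 176 / 452.5 = 0.3890 A
P_R_b = I² × R_b = (0.3890)² × 65.5 = 9.909 W

9.91 W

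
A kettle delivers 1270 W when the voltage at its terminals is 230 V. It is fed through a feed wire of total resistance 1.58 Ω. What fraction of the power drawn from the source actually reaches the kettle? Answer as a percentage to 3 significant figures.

96.3 %

I = P / V = 1270 / 230 = 5.522 A through the feed wire.
P_line = I² R_line = (5.522)² × 1.58 = 48.17 W
P_source = P_load + P_line = 1270 + 48.17 = 1318 W
η = P_load / P_source = 1270 / 1318 = 0.9635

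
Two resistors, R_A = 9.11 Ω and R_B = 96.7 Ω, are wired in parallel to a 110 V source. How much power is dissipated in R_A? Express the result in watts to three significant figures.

The supply voltage appears across each parallel branch — just use P = V²/R_A.
P_R_A = V² / R_A = (110)² / 9.11 Ω = 1328 W

1330 W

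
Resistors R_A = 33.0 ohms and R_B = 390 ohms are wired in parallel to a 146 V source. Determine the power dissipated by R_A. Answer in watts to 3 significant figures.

The supply voltage appears across each parallel branch — just use P = V²/R_A.
P_R_A = V² / R_A = (146)² / 33.0 Ω = 645.9 W

646 W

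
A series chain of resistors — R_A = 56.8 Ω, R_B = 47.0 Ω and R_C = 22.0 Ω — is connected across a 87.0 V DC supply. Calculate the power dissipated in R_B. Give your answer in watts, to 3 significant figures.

22.5 W

In a series string the same current flows through every resistor — find that current, then P = I²R for the one we want.
R_total = 56.8 + 47.0 + 22.0 = 125.8 Ω
I = V / R_total = 87.0 / 125.8 = 0.6916 A
P_R_B = I² × R_B = (0.6916)² × 47.0 = 22.48 W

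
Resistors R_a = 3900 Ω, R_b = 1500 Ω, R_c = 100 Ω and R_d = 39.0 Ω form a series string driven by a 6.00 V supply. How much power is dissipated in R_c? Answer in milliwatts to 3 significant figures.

In a series string the same current flows through every resistor — find that current, then P = I²R for the one we want.
R_total = 3900 + 1500 + 100 + 39.0 = 5539 Ω
I = V / R_total = 6.00 / 5539 = 0.001083 A
P_R_c = I² × R_c = (0.001083)² × 100 = 0.0001173 W

0.117 mW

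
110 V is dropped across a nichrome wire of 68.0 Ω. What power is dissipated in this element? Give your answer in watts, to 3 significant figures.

We know the drop across the element and its resistance — P = V²/R, one step.
P = (110 V)² / 68.0 Ω = 177.9 W

178 W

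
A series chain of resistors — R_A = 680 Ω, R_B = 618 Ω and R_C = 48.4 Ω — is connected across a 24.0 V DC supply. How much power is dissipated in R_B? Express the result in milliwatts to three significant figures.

Series elements share the same current, so find I first, then use P = I²R.
R_total = 680 + 618 + 48.4 = 1346 Ω
I = V / R_total = 24.0 / 1346 = 0.01783 A
P_R_B = I² × R_B = (0.01783)² × 618 = 0.1964 W

196 mW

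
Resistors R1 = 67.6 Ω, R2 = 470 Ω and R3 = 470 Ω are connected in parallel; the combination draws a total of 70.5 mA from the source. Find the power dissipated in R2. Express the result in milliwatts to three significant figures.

29.1 mW

Only the total current is stated, so first find the parallel equivalent to get the voltage across the combination.
1/R_eq = 1/67.6 + 1/470 + 1/470 ⇒ R_eq = 52.50 Ω
V = I_total × R_eq = 0.07050 × 52.50 = 3.701 V
P_R2 = V² / R2 = (3.701)² / 470 = 0.02915 W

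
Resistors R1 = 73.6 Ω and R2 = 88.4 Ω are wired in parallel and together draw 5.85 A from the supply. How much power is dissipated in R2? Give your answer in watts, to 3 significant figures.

Only the total current is stated, so first find the parallel equivalent to get the voltage across the combination.
1/R_eq = 1/73.6 + 1/88.4 ⇒ R_eq = 40.16 Ω
V = I_total × R_eq = 5.850 × 40.16 = 234.9 V
P_R2 = V² / R2 = (234.9)² / 88.4 = 624.4 W

624 W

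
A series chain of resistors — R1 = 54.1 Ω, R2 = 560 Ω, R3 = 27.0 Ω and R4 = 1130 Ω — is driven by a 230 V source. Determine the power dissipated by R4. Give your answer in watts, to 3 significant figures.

Series elements share the same current, so find I first, then use P = I²R.
R_total = 54.1 + 560 + 27.0 + 1130 = 1771 Ω
I = V / R_total = 230 / 1771 = 0.1299 A
P_R4 = I² × R4 = (0.1299)² × 1130 = 19.06 W

19.1 W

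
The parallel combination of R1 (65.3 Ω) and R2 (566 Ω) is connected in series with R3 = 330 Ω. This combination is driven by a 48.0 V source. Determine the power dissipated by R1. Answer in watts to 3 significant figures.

First find R_p for the parallel pair, then treat R_p + R3 as a series loop.
R_p = (65.3×566)/(65.3+566) = 58.55 Ω
R_total = R_p + 330 = 58.55 + 330 = 388.5 Ω
I = V / R_total = 48.0 / 388.5 = 0.1235 A
Voltage across the parallel pair: V_p = I × R_p = 0.1235 × 58.55 = 7.233 V
R1 has V_p across it, so P = V_p²/R1.
P_R1 = (7.233)² / 65.3 = 0.8011 W

0.801 W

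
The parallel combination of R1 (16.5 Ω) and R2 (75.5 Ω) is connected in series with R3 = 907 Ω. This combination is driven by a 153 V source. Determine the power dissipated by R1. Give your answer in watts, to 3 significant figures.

0.307 W

Reduce the parallel combination to a single R_p; the circuit then becomes R_p in series with the remaining resistor.
R_p = (16.5×75.5)/(16.5+75.5) = 13.54 Ω
R_total = R_p + 907 = 13.54 + 907 = 920.5 Ω
I = V / R_total = 153 / 920.5 = 0.1662 A
Voltage across the parallel pair: V_p = I × R_p = 0.1662 × 13.54 = 2.251 V
R1 has V_p across it, so P = V_p²/R1.
P_R1 = (2.251)² / 16.5 = 0.3070 W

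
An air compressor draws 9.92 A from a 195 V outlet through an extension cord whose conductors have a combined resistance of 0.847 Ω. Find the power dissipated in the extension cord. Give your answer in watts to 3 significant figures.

Line loss is just I²R for the cable — we know both I and R_line directly.
The extension cord carries the full 9.92 A.
P_line = I² R_line = (9.920)² × 0.847 = 83.35 W

83.4 W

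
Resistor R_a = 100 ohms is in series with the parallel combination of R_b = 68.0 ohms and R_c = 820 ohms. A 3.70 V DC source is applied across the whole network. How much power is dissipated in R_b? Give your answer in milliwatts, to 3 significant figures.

Reduce the parallel pair to R_p first; the network is then a simple series string.
R_p = (68.0×820)/(68.0+820) = 62.79 Ω
R_total = 100 + 62.79 = 162.8 Ω
I = V / R_total = 3.70 / 162.8 = 0.02273 A
Voltage across the parallel pair: V_p = I × R_p = 0.02273 × 62.79 = 1.427 V
With V_p across R_b, its power is V_p²/R_b.
P_R_b = (1.427)² / 68.0 = 0.02995 W

30.0 mW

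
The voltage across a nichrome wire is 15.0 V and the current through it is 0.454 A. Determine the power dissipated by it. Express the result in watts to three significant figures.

6.81 W

V and I are known directly — P = V I, no intermediate step needed.
P = 15.0 V × 0.4540 A = 6.810 W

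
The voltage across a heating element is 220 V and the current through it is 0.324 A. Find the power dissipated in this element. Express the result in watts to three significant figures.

71.3 W

V and I are known directly — P = V I, no intermediate step needed.
P = 220 V × 0.3240 A = 71.28 W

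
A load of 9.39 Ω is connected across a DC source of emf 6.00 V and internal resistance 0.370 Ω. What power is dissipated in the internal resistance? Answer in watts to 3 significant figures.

0.140 W

r is in series with the load, so it carries the full circuit current — the loss in it is I²r.
I = ε / (r + R) = 6.00 / (0.370 + 9.39) = 0.6148 A
P_int = I² r = (0.6148)² × 0.370 = 0.1398 W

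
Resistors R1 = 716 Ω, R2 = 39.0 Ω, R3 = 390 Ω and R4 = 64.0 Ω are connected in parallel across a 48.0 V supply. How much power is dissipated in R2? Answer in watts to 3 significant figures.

59.1 W

Every branch has 48.0 V across it, so for R2 the power is simply V²/R.
P_R2 = V² / R2 = (48.0)² / 39.0 Ω = 59.08 W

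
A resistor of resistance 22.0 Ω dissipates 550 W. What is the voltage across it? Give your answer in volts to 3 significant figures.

110 V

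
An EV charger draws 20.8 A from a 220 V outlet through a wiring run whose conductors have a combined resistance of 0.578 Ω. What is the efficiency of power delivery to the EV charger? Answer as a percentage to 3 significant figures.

The wiring run carries the full 20.8 A.
P_line = I² R_line = (20.80)² × 0.578 = 250.1 W
P_source = V I = 220 × 20.80 = 4576 W; P_load = 4326 W
η = P_load / P_source = 4326 / 4576 = 0.9454

94.5 %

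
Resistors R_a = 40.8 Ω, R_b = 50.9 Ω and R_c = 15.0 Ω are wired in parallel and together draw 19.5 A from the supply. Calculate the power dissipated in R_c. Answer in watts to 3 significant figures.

The branches share the same voltage, but only the total current is given — find V from the equivalent resistance first.
1/R_eq = 1/40.8 + 1/50.9 + 1/15.0 ⇒ R_eq = 9.023 Ω
V = I_total × R_eq = 19.50 × 9.023 = 176.0 V
P_R_c = V² / R_c = (176.0)² / 15.0 = 2064 W

2060 W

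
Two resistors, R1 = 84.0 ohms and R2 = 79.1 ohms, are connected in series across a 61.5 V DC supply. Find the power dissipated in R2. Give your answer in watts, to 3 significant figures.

Every series element carries the same I. Get I from the total resistance, then P = I² × R2.
R_total = 84.0 + 79.1 = 163.1 Ω
I = V / R_total = 61.5 / 163.1 = 0.3771 A
P_R2 = I² × R2 = (0.3771)² × 79.1 = 11.25 W

11.2 W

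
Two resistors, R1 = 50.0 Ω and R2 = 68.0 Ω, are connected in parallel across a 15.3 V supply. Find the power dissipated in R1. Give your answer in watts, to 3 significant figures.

4.68 W

Every branch has 15.3 V across it, so for R1 the power is simply V²/R.
P_R1 = V² / R1 = (15.3)² / 50.0 Ω = 4.682 W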